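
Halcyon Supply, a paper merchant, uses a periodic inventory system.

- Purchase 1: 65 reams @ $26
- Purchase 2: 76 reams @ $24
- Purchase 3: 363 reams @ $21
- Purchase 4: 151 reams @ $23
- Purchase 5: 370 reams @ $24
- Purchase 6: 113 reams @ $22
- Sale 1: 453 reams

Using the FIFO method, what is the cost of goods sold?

Sale 1 (453) [FIFO — oldest first]: 65 @ $26 + 76 @ $24 + 312 @ $21 = $10,066
Ending inventory: 51 @ $21 + 151 @ $23 + 370 @ $24 + 113 @ $22 = $15,910
Check: goods available $25,976 = COGS $10,066 + ending $15,910

COGS = $10,066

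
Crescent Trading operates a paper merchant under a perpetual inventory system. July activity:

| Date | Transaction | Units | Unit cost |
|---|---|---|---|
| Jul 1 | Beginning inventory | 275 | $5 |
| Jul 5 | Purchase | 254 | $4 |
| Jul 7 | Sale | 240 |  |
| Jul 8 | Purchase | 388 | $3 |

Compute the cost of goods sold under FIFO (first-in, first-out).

Jul 7, 240 sold [FIFO — oldest first]: 240 @ $5 = $1,200
Ending inventory: 35 @ $5 + 254 @ $4 + 388 @ $3 = $2,355

COGS = $1,200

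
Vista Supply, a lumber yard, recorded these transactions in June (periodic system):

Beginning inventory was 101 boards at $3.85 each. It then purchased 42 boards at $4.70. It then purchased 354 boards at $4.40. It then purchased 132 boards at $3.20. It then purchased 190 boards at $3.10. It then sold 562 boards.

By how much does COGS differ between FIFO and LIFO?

FIFO COGS: 101 @ $3.85 + 42 @ $4.70 + 354 @ $4.40 + 65 @ $3.20 = $2,351.85
LIFO COGS: 190 @ $3.10 + 132 @ $3.20 + 240 @ $4.40 = $2,067.40
Difference = |$2,351.85 − $2,067.40| = $284.45

$284.45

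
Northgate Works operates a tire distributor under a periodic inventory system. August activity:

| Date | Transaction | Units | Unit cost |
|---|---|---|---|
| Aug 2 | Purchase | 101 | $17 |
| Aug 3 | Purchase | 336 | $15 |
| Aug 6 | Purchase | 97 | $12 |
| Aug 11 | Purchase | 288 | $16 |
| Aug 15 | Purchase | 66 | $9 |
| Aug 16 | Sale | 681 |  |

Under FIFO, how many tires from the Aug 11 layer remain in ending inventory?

Aug 16, 681 sold [FIFO — oldest first]: 101 @ $17 + 336 @ $15 + 97 @ $12 + 147 @ $16 = $10,273
Ending inventory: 141 @ $16 + 66 @ $9 = $2,850
Check: goods available $13,123 = COGS $10,273 + ending $2,850

141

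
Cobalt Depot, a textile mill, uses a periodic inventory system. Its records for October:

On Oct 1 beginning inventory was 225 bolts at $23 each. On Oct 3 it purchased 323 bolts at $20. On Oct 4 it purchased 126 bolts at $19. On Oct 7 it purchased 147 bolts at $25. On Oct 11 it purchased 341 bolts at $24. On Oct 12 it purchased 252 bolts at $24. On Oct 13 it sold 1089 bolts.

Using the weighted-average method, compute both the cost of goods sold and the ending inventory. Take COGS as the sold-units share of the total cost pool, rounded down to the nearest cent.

Oct 13, sell 1089: 1089/1414 × $31,936.00 → $24,595.68
Ending inventory (cost pool remaining) = $7,340.32

COGS = $24,595.68; ending inventory = $7,340.32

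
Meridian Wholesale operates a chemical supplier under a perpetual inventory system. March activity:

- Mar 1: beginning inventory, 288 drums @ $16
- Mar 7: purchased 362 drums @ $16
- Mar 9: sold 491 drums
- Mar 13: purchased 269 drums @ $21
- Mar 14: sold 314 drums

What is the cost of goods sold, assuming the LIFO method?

Mar 9, 491 sold [LIFO — newest first]: 362 @ $16 + 129 @ $16 = $7,856
Mar 14, 314 sold [LIFO — newest first]: 269 @ $21 + 45 @ $16 = $6,369
Total COGS = $7,856 + $6,369 = $14,225
Ending inventory: 114 @ $16 = $1,824
Check: goods available $16,049 = COGS $14,225 + ending $1,824

COGS = $14,225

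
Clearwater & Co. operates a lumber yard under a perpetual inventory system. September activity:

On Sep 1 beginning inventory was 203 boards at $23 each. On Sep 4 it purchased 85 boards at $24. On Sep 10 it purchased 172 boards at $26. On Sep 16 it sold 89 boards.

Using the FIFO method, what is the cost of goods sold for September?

COGS = $2,047

Sep 16, 89 sold [FIFO — oldest first]: 89 @ $23 = $2,047
Ending inventory: 114 @ $23 + 85 @ $24 + 172 @ $26 = $9,134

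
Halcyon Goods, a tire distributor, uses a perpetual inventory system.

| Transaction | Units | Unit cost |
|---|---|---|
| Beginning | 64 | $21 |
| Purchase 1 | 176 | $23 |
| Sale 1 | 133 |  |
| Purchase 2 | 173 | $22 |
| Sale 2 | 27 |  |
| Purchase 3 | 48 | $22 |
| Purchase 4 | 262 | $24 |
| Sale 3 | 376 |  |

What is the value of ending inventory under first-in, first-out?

Ending inventory = $4,488

Sale 1 (133) [FIFO — oldest first]: 64 @ $21 + 69 @ $23 = $2,931
Sale 2 (27) [FIFO — oldest first]: 27 @ $23 = $621
Sale 3 (376) [FIFO — oldest first]: 80 @ $23 + 173 @ $22 + 48 @ $22 + 75 @ $24 = $8,502
Total COGS = $2,931 + $621 + $8,502 = $12,054
Ending inventory: 187 @ $24 = $4,488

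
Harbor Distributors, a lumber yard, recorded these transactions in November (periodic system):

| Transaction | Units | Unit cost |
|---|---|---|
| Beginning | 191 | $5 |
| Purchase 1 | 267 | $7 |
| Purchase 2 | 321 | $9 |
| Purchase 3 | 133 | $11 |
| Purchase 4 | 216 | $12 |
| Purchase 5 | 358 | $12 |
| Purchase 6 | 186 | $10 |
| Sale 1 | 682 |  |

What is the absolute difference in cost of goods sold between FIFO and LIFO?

$2,972

FIFO COGS: 191 @ $5 + 267 @ $7 + 224 @ $9 = $4,840
LIFO COGS: 186 @ $10 + 358 @ $12 + 138 @ $12 = $7,812
Difference = |$4,840 − $7,812| = $2,972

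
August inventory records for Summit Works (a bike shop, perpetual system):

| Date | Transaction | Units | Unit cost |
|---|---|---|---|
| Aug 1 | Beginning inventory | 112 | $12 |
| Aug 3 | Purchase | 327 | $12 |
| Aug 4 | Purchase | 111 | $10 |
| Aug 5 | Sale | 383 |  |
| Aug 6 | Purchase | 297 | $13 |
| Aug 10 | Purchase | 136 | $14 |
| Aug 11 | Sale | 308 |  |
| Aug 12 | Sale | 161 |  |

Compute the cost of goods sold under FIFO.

Aug 5, 383 sold [FIFO — oldest first]: 112 @ $12 + 271 @ $12 = $4,596
Aug 11, 308 sold [FIFO — oldest first]: 56 @ $12 + 111 @ $10 + 141 @ $13 = $3,615
Aug 12, 161 sold [FIFO — oldest first]: 156 @ $13 + 5 @ $14 = $2,098
Total COGS = $4,596 + $3,615 + $2,098 = $10,309
Ending inventory: 131 @ $14 = $1,834
Check: goods available $12,143 = COGS $10,309 + ending $1,834

COGS = $10,309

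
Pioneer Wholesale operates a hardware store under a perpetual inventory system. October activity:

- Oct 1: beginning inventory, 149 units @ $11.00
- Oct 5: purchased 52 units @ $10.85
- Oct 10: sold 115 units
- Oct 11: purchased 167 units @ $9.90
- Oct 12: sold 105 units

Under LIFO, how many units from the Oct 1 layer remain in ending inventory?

86

Oct 10, 115 sold [LIFO — newest first]: 52 @ $10.85 + 63 @ $11.00 = $1,257.20
Oct 12, 105 sold [LIFO — newest first]: 105 @ $9.90 = $1,039.50
Total COGS = $1,257.20 + $1,039.50 = $2,296.70
Ending inventory: 86 @ $11.00 + 62 @ $9.90 = $1,559.80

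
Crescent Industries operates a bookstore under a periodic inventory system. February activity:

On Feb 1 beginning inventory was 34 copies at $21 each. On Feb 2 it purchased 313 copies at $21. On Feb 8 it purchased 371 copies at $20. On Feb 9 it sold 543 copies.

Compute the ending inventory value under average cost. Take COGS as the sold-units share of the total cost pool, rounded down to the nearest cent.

Feb 9, sell 543: 543/718 × $14,707.00 → $11,122.42
Ending inventory (cost pool remaining) = $3,584.58

Ending inventory = $3,584.58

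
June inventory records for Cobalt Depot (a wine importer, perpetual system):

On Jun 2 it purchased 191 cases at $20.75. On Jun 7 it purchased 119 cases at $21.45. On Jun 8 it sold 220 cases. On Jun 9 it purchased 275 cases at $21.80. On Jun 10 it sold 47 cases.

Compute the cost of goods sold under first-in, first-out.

COGS = $5,593.45

Jun 8, 220 sold [FIFO — oldest first]: 191 @ $20.75 + 29 @ $21.45 = $4,585.30
Jun 10, 47 sold [FIFO — oldest first]: 47 @ $21.45 = $1,008.15
Total COGS = $4,585.30 + $1,008.15 = $5,593.45
Ending inventory: 43 @ $21.45 + 275 @ $21.80 = $6,917.35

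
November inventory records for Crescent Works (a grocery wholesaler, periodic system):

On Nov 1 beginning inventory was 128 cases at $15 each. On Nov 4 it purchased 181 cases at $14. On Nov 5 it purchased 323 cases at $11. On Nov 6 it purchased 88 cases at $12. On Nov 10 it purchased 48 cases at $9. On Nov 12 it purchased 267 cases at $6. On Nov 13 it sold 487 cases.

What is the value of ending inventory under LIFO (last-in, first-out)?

Ending inventory = $7,083

Nov 13, 487 sold [LIFO — newest first]: 267 @ $6 + 48 @ $9 + 88 @ $12 + 84 @ $11 = $4,014
Ending inventory: 128 @ $15 + 181 @ $14 + 239 @ $11 = $7,083
Check: goods available $11,097 = COGS $4,014 + ending $7,083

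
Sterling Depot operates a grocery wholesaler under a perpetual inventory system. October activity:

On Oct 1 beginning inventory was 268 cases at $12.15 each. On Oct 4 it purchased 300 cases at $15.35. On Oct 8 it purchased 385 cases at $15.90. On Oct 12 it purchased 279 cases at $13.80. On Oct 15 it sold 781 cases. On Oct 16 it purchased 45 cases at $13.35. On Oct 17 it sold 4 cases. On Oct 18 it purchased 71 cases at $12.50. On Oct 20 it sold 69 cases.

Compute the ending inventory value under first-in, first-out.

Ending inventory = $6,912.55

Oct 15, 781 sold [FIFO — oldest first]: 268 @ $12.15 + 300 @ $15.35 + 213 @ $15.90 = $11,247.90
Oct 17, 4 sold [FIFO — oldest first]: 4 @ $15.90 = $63.60
Oct 20, 69 sold [FIFO — oldest first]: 69 @ $15.90 = $1,097.10
Total COGS = $11,247.90 + $63.60 + $1,097.10 = $12,408.60
Ending inventory: 99 @ $15.90 + 279 @ $13.80 + 45 @ $13.35 + 71 @ $12.50 = $6,912.55
Check: goods available $19,321.15 = COGS $12,408.60 + ending $6,912.55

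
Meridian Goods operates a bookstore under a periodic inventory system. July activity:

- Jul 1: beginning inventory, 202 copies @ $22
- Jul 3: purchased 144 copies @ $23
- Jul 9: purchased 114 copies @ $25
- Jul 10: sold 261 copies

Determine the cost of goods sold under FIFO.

COGS = $5,801

Jul 10, 261 sold [FIFO — oldest first]: 202 @ $22 + 59 @ $23 = $5,801
Ending inventory: 85 @ $23 + 114 @ $25 = $4,805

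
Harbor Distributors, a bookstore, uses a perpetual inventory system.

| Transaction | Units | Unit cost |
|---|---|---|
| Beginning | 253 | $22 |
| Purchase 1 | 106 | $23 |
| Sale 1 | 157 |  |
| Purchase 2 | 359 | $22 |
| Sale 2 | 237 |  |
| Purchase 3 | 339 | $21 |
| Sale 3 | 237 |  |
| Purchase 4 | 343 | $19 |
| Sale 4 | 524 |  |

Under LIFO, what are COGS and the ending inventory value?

Sale 1 (157) [LIFO — newest first]: 106 @ $23 + 51 @ $22 = $3,560
Sale 2 (237) [LIFO — newest first]: 237 @ $22 = $5,214
Sale 3 (237) [LIFO — newest first]: 237 @ $21 = $4,977
Sale 4 (524) [LIFO — newest first]: 343 @ $19 + 102 @ $21 + 79 @ $22 = $10,397
Total COGS = $3,560 + $5,214 + $4,977 + $10,397 = $24,148
Ending inventory: 202 @ $22 + 43 @ $22 = $5,390

COGS = $24,148; ending inventory = $5,390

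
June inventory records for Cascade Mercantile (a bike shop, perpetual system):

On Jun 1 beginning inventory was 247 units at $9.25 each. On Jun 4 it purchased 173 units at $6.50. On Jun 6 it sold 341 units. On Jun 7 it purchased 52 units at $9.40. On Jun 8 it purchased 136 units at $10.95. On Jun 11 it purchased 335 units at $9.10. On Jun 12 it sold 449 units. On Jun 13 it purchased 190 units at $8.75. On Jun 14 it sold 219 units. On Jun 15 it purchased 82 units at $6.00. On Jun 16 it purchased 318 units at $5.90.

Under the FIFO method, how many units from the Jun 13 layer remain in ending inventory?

124

Jun 6, 341 sold [FIFO — oldest first]: 247 @ $9.25 + 94 @ $6.50 = $2,895.75
Jun 12, 449 sold [FIFO — oldest first]: 79 @ $6.50 + 52 @ $9.40 + 136 @ $10.95 + 182 @ $9.10 = $4,147.70
Jun 14, 219 sold [FIFO — oldest first]: 153 @ $9.10 + 66 @ $8.75 = $1,969.80
Total COGS = $2,895.75 + $4,147.70 + $1,969.80 = $9,013.25
Ending inventory: 124 @ $8.75 + 82 @ $6.00 + 318 @ $5.90 = $3,453.20
Check: goods available $12,466.45 = COGS $9,013.25 + ending $3,453.20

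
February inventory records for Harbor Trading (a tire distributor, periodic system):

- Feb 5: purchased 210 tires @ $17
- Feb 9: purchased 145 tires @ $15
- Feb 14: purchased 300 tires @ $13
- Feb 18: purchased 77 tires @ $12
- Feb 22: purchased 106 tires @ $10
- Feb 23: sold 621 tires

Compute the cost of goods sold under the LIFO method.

Feb 23, 621 sold [LIFO — newest first]: 106 @ $10 + 77 @ $12 + 300 @ $13 + 138 @ $15 = $7,954
Ending inventory: 210 @ $17 + 7 @ $15 = $3,675

COGS = $7,954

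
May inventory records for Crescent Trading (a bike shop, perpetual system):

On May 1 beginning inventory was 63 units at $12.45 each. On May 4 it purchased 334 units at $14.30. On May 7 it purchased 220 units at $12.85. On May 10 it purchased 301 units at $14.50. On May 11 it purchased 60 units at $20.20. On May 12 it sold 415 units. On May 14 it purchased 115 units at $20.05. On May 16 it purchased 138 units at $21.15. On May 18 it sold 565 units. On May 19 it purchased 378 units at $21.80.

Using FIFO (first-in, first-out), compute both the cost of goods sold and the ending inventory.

May 12, 415 sold [FIFO — oldest first]: 63 @ $12.45 + 334 @ $14.30 + 18 @ $12.85 = $5,791.85
May 18, 565 sold [FIFO — oldest first]: 202 @ $12.85 + 301 @ $14.50 + 60 @ $20.20 + 2 @ $20.05 = $8,212.30
Total COGS = $5,791.85 + $8,212.30 = $14,004.15
Ending inventory: 113 @ $20.05 + 138 @ $21.15 + 378 @ $21.80 = $13,424.75
Check: goods available $27,428.90 = COGS $14,004.15 + ending $13,424.75

COGS = $14,004.15; ending inventory = $13,424.75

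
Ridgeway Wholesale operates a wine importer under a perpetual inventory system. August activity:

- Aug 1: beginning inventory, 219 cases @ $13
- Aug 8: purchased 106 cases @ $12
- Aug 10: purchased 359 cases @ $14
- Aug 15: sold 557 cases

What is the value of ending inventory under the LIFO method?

Aug 15, 557 sold [LIFO — newest first]: 359 @ $14 + 106 @ $12 + 92 @ $13 = $7,494
Ending inventory: 127 @ $13 = $1,651
Check: goods available $9,145 = COGS $7,494 + ending $1,651

Ending inventory = $1,651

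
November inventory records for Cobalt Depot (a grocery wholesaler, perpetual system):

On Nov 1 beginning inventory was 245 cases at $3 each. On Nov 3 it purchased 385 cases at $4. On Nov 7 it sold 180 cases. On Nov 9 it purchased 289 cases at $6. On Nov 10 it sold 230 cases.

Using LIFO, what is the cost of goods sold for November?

Nov 7, 180 sold [LIFO — newest first]: 180 @ $4 = $720
Nov 10, 230 sold [LIFO — newest first]: 230 @ $6 = $1,380
Total COGS = $720 + $1,380 = $2,100
Ending inventory: 245 @ $3 + 205 @ $4 + 59 @ $6 = $1,909

COGS = $2,100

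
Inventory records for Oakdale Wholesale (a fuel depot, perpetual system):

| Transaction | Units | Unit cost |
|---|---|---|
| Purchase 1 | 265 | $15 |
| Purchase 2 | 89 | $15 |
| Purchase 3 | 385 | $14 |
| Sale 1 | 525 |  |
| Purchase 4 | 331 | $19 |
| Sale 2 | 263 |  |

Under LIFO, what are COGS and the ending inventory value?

Sale 1 (525) [LIFO — newest first]: 385 @ $14 + 89 @ $15 + 51 @ $15 = $7,490
Sale 2 (263) [LIFO — newest first]: 263 @ $19 = $4,997
Total COGS = $7,490 + $4,997 = $12,487
Ending inventory: 214 @ $15 + 68 @ $19 = $4,502

COGS = $12,487; ending inventory = $4,502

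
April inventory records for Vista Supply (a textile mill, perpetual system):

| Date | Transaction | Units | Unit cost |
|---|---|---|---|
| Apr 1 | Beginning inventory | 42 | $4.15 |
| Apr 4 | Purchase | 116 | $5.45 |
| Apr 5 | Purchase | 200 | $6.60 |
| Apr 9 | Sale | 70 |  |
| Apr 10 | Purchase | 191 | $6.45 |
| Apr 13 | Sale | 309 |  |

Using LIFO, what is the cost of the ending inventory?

Ending inventory = $885.70

Apr 9, 70 sold [LIFO — newest first]: 70 @ $6.60 = $462.00
Apr 13, 309 sold [LIFO — newest first]: 191 @ $6.45 + 118 @ $6.60 = $2,010.75
Total COGS = $462.00 + $2,010.75 = $2,472.75
Ending inventory: 42 @ $4.15 + 116 @ $5.45 + 12 @ $6.60 = $885.70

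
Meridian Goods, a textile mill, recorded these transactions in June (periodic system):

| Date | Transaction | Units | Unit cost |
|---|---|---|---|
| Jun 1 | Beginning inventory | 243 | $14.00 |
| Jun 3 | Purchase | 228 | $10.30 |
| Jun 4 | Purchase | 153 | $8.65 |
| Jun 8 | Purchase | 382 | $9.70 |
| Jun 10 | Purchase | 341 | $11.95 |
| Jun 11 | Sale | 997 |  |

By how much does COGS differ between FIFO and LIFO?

$341.85

FIFO COGS: 243 @ $14.00 + 228 @ $10.30 + 153 @ $8.65 + 373 @ $9.70 = $10,691.95
LIFO COGS: 341 @ $11.95 + 382 @ $9.70 + 153 @ $8.65 + 121 @ $10.30 = $10,350.10
Difference = |$10,691.95 − $10,350.10| = $341.85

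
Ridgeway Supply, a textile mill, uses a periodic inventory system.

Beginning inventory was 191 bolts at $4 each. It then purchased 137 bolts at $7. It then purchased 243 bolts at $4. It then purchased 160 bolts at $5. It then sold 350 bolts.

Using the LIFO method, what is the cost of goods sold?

COGS = $1,560

Sale 1 (350) [LIFO — newest first]: 160 @ $5 + 190 @ $4 = $1,560
Ending inventory: 191 @ $4 + 137 @ $7 + 53 @ $4 = $1,935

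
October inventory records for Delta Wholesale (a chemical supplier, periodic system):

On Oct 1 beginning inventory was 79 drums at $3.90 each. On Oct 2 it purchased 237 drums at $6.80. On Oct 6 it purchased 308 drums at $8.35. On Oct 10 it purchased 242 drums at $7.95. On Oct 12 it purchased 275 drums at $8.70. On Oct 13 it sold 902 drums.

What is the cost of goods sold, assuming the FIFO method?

COGS = $6,728.60

Oct 13, 902 sold [FIFO — oldest first]: 79 @ $3.90 + 237 @ $6.80 + 308 @ $8.35 + 242 @ $7.95 + 36 @ $8.70 = $6,728.60
Ending inventory: 239 @ $8.70 = $2,079.30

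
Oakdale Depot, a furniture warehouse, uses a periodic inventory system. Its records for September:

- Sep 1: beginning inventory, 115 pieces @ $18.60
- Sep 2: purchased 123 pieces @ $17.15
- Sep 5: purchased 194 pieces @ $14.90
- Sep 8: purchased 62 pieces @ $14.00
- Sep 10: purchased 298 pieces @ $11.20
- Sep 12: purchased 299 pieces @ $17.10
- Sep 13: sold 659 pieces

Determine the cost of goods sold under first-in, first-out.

COGS = $9,855.05

Sep 13, 659 sold [FIFO — oldest first]: 115 @ $18.60 + 123 @ $17.15 + 194 @ $14.90 + 62 @ $14.00 + 165 @ $11.20 = $9,855.05
Ending inventory: 133 @ $11.20 + 299 @ $17.10 = $6,602.50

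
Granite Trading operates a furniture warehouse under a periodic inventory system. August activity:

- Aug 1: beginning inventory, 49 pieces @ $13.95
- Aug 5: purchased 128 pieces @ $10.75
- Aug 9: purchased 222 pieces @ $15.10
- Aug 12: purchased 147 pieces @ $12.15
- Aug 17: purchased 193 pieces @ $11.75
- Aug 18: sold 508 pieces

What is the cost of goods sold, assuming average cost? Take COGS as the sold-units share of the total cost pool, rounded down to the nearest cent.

Aug 18, sell 508: 508/739 × $9,465.55 → $6,506.76
Ending inventory (cost pool remaining) = $2,958.79

COGS = $6,506.76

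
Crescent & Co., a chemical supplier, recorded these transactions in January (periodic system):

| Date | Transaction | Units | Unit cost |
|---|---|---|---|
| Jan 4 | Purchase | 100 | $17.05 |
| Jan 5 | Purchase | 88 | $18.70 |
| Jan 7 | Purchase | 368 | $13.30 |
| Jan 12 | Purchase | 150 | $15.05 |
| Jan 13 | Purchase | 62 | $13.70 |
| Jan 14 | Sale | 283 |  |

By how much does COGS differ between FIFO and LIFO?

FIFO COGS: 100 @ $17.05 + 88 @ $18.70 + 95 @ $13.30 = $4,614.10
LIFO COGS: 62 @ $13.70 + 150 @ $15.05 + 71 @ $13.30 = $4,051.20
Difference = |$4,614.10 − $4,051.20| = $562.90

$562.90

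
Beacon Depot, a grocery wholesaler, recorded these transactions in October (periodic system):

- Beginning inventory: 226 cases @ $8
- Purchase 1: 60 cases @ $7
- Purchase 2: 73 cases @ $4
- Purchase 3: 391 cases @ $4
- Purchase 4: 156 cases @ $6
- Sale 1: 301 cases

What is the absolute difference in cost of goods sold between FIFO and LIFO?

FIFO COGS: 226 @ $8 + 60 @ $7 + 15 @ $4 = $2,288
LIFO COGS: 156 @ $6 + 145 @ $4 = $1,516
Difference = |$2,288 − $1,516| = $772

$772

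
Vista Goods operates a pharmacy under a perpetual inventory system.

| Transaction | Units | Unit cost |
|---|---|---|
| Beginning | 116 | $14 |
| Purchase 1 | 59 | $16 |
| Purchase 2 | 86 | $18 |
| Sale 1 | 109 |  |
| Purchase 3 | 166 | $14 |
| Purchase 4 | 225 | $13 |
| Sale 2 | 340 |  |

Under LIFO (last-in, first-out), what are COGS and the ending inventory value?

COGS = $6,451; ending inventory = $2,914

Sale 1 (109) [LIFO — newest first]: 86 @ $18 + 23 @ $16 = $1,916
Sale 2 (340) [LIFO — newest first]: 225 @ $13 + 115 @ $14 = $4,535
Total COGS = $1,916 + $4,535 = $6,451
Ending inventory: 116 @ $14 + 36 @ $16 + 51 @ $14 = $2,914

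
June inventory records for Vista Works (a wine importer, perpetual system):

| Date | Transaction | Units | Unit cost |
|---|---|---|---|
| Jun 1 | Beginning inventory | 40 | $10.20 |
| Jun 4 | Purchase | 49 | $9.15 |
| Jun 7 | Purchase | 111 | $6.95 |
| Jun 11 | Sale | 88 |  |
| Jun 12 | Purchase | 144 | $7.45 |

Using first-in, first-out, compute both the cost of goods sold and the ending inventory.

COGS = $847.20; ending inventory = $1,853.40

Jun 11, 88 sold [FIFO — oldest first]: 40 @ $10.20 + 48 @ $9.15 = $847.20
Ending inventory: 1 @ $9.15 + 111 @ $6.95 + 144 @ $7.45 = $1,853.40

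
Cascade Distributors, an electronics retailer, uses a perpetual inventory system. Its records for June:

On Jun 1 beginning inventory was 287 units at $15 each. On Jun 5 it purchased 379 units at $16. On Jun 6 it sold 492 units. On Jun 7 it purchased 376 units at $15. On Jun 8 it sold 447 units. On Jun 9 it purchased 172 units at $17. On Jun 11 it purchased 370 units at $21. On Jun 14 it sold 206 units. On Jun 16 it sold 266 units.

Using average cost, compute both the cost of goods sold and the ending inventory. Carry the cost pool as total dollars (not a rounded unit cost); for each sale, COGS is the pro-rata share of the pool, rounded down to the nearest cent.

After Jun 1: 287 on hand, pool $4,305.00 (≈ $15.0000 each)
After Jun 5: 666 on hand, pool $10,369.00 (≈ $15.5691 each)
Jun 6, sell 492: 492/666 × $10,369.00 → $7,659.98
After Jun 7: 550 on hand, pool $8,349.02 (≈ $15.1800 each)
Jun 8, sell 447: 447/550 × $8,349.02 → $6,785.47
After Jun 9: 275 on hand, pool $4,487.55 (≈ $16.3184 each)
After Jun 11: 645 on hand, pool $12,257.55 (≈ $19.0040 each)
Jun 14, sell 206: 206/645 × $12,257.55 → $3,914.81
Jun 16, sell 266: 266/439 × $8,342.74 → $5,055.05
Total COGS = $7,659.98 + $6,785.47 + $3,914.81 + $5,055.05 = $23,415.31
Ending inventory (cost pool remaining) = $3,287.69
Check: goods available $26,703.00 = COGS $23,415.31 + ending $3,287.69

COGS = $23,415.31; ending inventory = $3,287.69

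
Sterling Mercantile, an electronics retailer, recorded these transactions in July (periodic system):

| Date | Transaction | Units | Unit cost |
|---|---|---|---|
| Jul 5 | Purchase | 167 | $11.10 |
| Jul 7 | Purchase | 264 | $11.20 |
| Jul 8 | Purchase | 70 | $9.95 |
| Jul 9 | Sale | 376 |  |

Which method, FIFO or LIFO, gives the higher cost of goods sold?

FIFO COGS: 167 @ $11.10 + 209 @ $11.20 = $4,194.50
LIFO COGS: 70 @ $9.95 + 264 @ $11.20 + 42 @ $11.10 = $4,119.50

FIFO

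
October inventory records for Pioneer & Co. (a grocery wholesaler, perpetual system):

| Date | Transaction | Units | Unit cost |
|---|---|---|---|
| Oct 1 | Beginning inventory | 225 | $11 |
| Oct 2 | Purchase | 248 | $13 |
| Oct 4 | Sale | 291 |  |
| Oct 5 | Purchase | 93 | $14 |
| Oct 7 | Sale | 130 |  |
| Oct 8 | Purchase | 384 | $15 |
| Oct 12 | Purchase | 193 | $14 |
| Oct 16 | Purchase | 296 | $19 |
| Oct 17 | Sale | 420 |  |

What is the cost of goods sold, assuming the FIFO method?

Oct 4, 291 sold [FIFO — oldest first]: 225 @ $11 + 66 @ $13 = $3,333
Oct 7, 130 sold [FIFO — oldest first]: 130 @ $13 = $1,690
Oct 17, 420 sold [FIFO — oldest first]: 52 @ $13 + 93 @ $14 + 275 @ $15 = $6,103
Total COGS = $3,333 + $1,690 + $6,103 = $11,126
Ending inventory: 109 @ $15 + 193 @ $14 + 296 @ $19 = $9,961
Check: goods available $21,087 = COGS $11,126 + ending $9,961

COGS = $11,126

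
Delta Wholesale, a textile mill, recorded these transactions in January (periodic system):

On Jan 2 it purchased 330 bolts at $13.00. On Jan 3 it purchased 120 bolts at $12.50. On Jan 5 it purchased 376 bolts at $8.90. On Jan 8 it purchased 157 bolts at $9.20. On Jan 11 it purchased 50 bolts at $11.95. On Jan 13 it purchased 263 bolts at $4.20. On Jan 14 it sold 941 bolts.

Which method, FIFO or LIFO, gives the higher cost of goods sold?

FIFO

FIFO COGS: 330 @ $13.00 + 120 @ $12.50 + 376 @ $8.90 + 115 @ $9.20 = $10,194.40
LIFO COGS: 263 @ $4.20 + 50 @ $11.95 + 157 @ $9.20 + 376 @ $8.90 + 95 @ $12.50 = $7,680.40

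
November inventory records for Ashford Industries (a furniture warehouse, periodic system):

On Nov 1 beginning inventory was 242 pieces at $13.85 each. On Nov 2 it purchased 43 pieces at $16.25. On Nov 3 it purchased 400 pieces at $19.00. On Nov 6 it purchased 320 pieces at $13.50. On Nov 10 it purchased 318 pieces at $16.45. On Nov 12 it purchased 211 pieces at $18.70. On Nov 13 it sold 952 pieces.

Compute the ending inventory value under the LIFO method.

Ending inventory = $9,693.45

Nov 13, 952 sold [LIFO — newest first]: 211 @ $18.70 + 318 @ $16.45 + 320 @ $13.50 + 103 @ $19.00 = $15,453.80
Ending inventory: 242 @ $13.85 + 43 @ $16.25 + 297 @ $19.00 = $9,693.45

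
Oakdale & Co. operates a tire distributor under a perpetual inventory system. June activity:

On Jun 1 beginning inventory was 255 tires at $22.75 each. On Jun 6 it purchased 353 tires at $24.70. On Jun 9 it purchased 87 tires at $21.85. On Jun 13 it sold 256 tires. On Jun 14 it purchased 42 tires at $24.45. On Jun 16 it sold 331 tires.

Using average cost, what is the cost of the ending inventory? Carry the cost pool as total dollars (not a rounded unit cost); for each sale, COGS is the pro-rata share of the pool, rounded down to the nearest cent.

Ending inventory = $3,554.94

After Jun 1: 255 on hand, pool $5,801.25 (≈ $22.7500 each)
After Jun 6: 608 on hand, pool $14,520.35 (≈ $23.8822 each)
After Jun 9: 695 on hand, pool $16,421.30 (≈ $23.6278 each)
Jun 13, sell 256: 256/695 × $16,421.30 → $6,048.70
After Jun 14: 481 on hand, pool $11,399.50 (≈ $23.6996 each)
Jun 16, sell 331: 331/481 × $11,399.50 → $7,844.56
Total COGS = $6,048.70 + $7,844.56 = $13,893.26
Ending inventory (cost pool remaining) = $3,554.94
Check: goods available $17,448.20 = COGS $13,893.26 + ending $3,554.94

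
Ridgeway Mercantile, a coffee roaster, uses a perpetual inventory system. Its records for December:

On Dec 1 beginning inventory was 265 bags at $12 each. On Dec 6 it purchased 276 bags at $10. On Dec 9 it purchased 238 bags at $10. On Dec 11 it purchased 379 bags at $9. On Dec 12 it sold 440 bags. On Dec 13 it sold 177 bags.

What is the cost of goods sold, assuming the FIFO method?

COGS = $6,700

Dec 12, 440 sold [FIFO — oldest first]: 265 @ $12 + 175 @ $10 = $4,930
Dec 13, 177 sold [FIFO — oldest first]: 101 @ $10 + 76 @ $10 = $1,770
Total COGS = $4,930 + $1,770 = $6,700
Ending inventory: 162 @ $10 + 379 @ $9 = $5,031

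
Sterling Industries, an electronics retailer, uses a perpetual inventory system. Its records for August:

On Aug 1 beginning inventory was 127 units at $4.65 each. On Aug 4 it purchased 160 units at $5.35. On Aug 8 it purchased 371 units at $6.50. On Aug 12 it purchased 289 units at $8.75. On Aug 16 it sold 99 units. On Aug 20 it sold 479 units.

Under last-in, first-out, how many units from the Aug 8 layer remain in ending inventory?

82

Aug 16, 99 sold [LIFO — newest first]: 99 @ $8.75 = $866.25
Aug 20, 479 sold [LIFO — newest first]: 190 @ $8.75 + 289 @ $6.50 = $3,541.00
Total COGS = $866.25 + $3,541.00 = $4,407.25
Ending inventory: 127 @ $4.65 + 160 @ $5.35 + 82 @ $6.50 = $1,979.55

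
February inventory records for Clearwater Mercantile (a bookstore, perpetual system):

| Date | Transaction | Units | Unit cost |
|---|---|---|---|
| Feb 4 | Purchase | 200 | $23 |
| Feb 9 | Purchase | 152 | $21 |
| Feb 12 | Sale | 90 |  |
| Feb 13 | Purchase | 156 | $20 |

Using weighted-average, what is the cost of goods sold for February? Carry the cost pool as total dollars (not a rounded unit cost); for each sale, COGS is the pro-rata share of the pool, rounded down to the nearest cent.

After Feb 4: 200 on hand, pool $4,600.00 (≈ $23.0000 each)
After Feb 9: 352 on hand, pool $7,792.00 (≈ $22.1364 each)
Feb 12, sell 90: 90/352 × $7,792.00 → $1,992.27
After Feb 13: 418 on hand, pool $8,919.73 (≈ $21.3391 each)
Ending inventory (cost pool remaining) = $8,919.73
Check: goods available $10,912.00 = COGS $1,992.27 + ending $8,919.73

COGS = $1,992.27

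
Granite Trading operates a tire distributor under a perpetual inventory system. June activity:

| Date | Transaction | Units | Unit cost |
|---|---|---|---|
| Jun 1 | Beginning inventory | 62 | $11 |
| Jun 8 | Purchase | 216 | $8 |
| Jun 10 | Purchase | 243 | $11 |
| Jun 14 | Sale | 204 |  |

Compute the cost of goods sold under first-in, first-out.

Jun 14, 204 sold [FIFO — oldest first]: 62 @ $11 + 142 @ $8 = $1,818
Ending inventory: 74 @ $8 + 243 @ $11 = $3,265

COGS = $1,818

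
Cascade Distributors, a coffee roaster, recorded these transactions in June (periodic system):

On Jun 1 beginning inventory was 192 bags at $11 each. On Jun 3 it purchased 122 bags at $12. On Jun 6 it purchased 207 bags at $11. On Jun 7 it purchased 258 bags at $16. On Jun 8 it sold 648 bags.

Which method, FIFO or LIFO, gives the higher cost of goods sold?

FIFO COGS: 192 @ $11 + 122 @ $12 + 207 @ $11 + 127 @ $16 = $7,885
LIFO COGS: 258 @ $16 + 207 @ $11 + 122 @ $12 + 61 @ $11 = $8,540

LIFO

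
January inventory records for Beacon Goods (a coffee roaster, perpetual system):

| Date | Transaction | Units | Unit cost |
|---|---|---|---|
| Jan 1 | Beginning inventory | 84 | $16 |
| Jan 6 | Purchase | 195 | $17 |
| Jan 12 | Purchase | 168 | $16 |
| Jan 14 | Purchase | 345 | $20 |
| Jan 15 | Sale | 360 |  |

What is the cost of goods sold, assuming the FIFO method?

Jan 15, 360 sold [FIFO — oldest first]: 84 @ $16 + 195 @ $17 + 81 @ $16 = $5,955
Ending inventory: 87 @ $16 + 345 @ $20 = $8,292

COGS = $5,955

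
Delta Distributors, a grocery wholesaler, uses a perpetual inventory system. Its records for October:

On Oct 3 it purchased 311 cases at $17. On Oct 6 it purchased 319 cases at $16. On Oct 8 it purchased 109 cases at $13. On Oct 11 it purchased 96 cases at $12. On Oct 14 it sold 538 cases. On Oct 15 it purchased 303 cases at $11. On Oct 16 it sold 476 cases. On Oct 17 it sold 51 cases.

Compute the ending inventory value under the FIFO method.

Oct 14, 538 sold [FIFO — oldest first]: 311 @ $17 + 227 @ $16 = $8,919
Oct 16, 476 sold [FIFO — oldest first]: 92 @ $16 + 109 @ $13 + 96 @ $12 + 179 @ $11 = $6,010
Oct 17, 51 sold [FIFO — oldest first]: 51 @ $11 = $561
Total COGS = $8,919 + $6,010 + $561 = $15,490
Ending inventory: 73 @ $11 = $803

Ending inventory = $803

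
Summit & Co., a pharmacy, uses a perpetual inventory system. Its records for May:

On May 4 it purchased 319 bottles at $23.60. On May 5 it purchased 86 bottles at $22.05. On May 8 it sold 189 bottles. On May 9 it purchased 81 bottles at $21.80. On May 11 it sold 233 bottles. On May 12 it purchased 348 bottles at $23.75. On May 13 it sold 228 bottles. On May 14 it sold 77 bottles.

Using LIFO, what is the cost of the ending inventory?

May 8, 189 sold [LIFO — newest first]: 86 @ $22.05 + 103 @ $23.60 = $4,327.10
May 11, 233 sold [LIFO — newest first]: 81 @ $21.80 + 152 @ $23.60 = $5,353.00
May 13, 228 sold [LIFO — newest first]: 228 @ $23.75 = $5,415.00
May 14, 77 sold [LIFO — newest first]: 77 @ $23.75 = $1,828.75
Total COGS = $4,327.10 + $5,353.00 + $5,415.00 + $1,828.75 = $16,923.85
Ending inventory: 64 @ $23.60 + 43 @ $23.75 = $2,531.65
Check: goods available $19,455.50 = COGS $16,923.85 + ending $2,531.65

Ending inventory = $2,531.65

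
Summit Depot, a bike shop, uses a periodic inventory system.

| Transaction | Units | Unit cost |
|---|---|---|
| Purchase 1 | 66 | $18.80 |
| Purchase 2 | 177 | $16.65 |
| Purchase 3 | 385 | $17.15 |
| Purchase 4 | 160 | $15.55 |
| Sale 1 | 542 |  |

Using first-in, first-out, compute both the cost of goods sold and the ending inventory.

COGS = $9,315.70; ending inventory = $3,962.90

Sale 1 (542) [FIFO — oldest first]: 66 @ $18.80 + 177 @ $16.65 + 299 @ $17.15 = $9,315.70
Ending inventory: 86 @ $17.15 + 160 @ $15.55 = $3,962.90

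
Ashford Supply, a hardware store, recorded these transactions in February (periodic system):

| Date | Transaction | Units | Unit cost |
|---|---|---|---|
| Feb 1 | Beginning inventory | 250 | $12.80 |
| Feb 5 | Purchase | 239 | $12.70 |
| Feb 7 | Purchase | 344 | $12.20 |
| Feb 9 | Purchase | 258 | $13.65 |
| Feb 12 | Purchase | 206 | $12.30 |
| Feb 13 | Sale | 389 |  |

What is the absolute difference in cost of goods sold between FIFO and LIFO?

$66.45

FIFO COGS: 250 @ $12.80 + 139 @ $12.70 = $4,965.30
LIFO COGS: 206 @ $12.30 + 183 @ $13.65 = $5,031.75
Difference = |$4,965.30 − $5,031.75| = $66.45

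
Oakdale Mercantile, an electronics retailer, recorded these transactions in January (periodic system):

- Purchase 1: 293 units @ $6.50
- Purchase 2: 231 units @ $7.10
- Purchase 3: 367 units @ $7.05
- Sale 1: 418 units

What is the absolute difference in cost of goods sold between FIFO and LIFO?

$157.45

FIFO COGS: 293 @ $6.50 + 125 @ $7.10 = $2,792.00
LIFO COGS: 367 @ $7.05 + 51 @ $7.10 = $2,949.45
Difference = |$2,792.00 − $2,949.45| = $157.45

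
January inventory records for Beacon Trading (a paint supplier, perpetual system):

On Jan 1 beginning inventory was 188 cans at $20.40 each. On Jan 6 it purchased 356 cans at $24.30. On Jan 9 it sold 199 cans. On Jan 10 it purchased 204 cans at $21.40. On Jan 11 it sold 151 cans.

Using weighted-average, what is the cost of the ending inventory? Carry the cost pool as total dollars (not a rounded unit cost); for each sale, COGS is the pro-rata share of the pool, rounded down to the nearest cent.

After Jan 1: 188 on hand, pool $3,835.20 (≈ $20.4000 each)
After Jan 6: 544 on hand, pool $12,486.00 (≈ $22.9522 each)
Jan 9, sell 199: 199/544 × $12,486.00 → $4,567.48
After Jan 10: 549 on hand, pool $12,284.12 (≈ $22.3754 each)
Jan 11, sell 151: 151/549 × $12,284.12 → $3,378.69
Total COGS = $4,567.48 + $3,378.69 = $7,946.17
Ending inventory (cost pool remaining) = $8,905.43
Check: goods available $16,851.60 = COGS $7,946.17 + ending $8,905.43

Ending inventory = $8,905.43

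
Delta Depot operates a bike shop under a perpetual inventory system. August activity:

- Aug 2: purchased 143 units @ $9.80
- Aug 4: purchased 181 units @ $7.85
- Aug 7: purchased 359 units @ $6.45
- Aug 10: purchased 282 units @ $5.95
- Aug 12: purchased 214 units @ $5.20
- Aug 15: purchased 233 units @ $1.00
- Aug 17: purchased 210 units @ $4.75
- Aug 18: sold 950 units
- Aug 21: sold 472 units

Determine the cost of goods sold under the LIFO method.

COGS = $7,310.15

Aug 18, 950 sold [LIFO — newest first]: 210 @ $4.75 + 233 @ $1.00 + 214 @ $5.20 + 282 @ $5.95 + 11 @ $6.45 = $4,092.15
Aug 21, 472 sold [LIFO — newest first]: 348 @ $6.45 + 124 @ $7.85 = $3,218.00
Total COGS = $4,092.15 + $3,218.00 = $7,310.15
Ending inventory: 143 @ $9.80 + 57 @ $7.85 = $1,848.85
Check: goods available $9,159.00 = COGS $7,310.15 + ending $1,848.85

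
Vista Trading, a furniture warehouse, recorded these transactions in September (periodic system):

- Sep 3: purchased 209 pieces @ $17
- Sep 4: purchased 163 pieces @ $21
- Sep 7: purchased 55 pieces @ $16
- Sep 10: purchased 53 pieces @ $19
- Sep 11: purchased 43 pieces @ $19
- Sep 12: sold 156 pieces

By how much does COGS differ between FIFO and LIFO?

FIFO COGS: 156 @ $17 = $2,652
LIFO COGS: 43 @ $19 + 53 @ $19 + 55 @ $16 + 5 @ $21 = $2,809
Difference = |$2,652 − $2,809| = $157

$157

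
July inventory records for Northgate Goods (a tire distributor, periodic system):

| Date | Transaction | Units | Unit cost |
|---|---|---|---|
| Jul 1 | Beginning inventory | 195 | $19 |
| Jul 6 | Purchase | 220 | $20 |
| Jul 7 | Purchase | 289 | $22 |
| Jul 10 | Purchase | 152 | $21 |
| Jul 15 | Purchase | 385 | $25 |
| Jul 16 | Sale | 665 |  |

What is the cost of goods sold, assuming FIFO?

COGS = $13,605

Jul 16, 665 sold [FIFO — oldest first]: 195 @ $19 + 220 @ $20 + 250 @ $22 = $13,605
Ending inventory: 39 @ $22 + 152 @ $21 + 385 @ $25 = $13,675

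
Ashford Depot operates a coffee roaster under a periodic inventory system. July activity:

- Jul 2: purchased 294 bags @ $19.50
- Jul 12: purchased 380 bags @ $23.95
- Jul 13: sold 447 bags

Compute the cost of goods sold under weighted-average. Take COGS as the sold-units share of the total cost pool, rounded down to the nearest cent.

Jul 13, sell 447: 447/674 × $14,834.00 → $9,837.97
Ending inventory (cost pool remaining) = $4,996.03
Check: goods available $14,834.00 = COGS $9,837.97 + ending $4,996.03

COGS = $9,837.97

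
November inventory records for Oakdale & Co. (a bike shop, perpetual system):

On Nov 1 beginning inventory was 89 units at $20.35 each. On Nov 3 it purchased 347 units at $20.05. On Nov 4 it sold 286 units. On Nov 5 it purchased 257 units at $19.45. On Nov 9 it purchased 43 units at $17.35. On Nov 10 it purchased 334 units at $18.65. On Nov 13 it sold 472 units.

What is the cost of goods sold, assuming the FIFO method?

Nov 4, 286 sold [FIFO — oldest first]: 89 @ $20.35 + 197 @ $20.05 = $5,761.00
Nov 13, 472 sold [FIFO — oldest first]: 150 @ $20.05 + 257 @ $19.45 + 43 @ $17.35 + 22 @ $18.65 = $9,162.50
Total COGS = $5,761.00 + $9,162.50 = $14,923.50
Ending inventory: 312 @ $18.65 = $5,818.80

COGS = $14,923.50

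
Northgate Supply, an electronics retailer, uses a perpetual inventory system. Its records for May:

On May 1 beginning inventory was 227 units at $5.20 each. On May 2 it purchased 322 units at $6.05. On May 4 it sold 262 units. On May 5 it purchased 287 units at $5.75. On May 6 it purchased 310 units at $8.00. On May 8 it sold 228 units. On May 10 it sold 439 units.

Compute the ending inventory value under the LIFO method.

Ending inventory = $1,128.40

May 4, 262 sold [LIFO — newest first]: 262 @ $6.05 = $1,585.10
May 8, 228 sold [LIFO — newest first]: 228 @ $8.00 = $1,824.00
May 10, 439 sold [LIFO — newest first]: 82 @ $8.00 + 287 @ $5.75 + 60 @ $6.05 + 10 @ $5.20 = $2,721.25
Total COGS = $1,585.10 + $1,824.00 + $2,721.25 = $6,130.35
Ending inventory: 217 @ $5.20 = $1,128.40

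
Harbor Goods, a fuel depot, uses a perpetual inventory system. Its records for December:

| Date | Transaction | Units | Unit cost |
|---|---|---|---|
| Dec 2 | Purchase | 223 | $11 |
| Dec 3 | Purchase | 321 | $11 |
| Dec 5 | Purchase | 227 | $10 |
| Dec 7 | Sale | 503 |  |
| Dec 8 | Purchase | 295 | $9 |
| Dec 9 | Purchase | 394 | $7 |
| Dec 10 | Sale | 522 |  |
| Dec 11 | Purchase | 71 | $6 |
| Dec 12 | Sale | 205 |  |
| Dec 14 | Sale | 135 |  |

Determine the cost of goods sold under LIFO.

COGS = $12,267

Dec 7, 503 sold [LIFO — newest first]: 227 @ $10 + 276 @ $11 = $5,306
Dec 10, 522 sold [LIFO — newest first]: 394 @ $7 + 128 @ $9 = $3,910
Dec 12, 205 sold [LIFO — newest first]: 71 @ $6 + 134 @ $9 = $1,632
Dec 14, 135 sold [LIFO — newest first]: 33 @ $9 + 45 @ $11 + 57 @ $11 = $1,419
Total COGS = $5,306 + $3,910 + $1,632 + $1,419 = $12,267
Ending inventory: 166 @ $11 = $1,826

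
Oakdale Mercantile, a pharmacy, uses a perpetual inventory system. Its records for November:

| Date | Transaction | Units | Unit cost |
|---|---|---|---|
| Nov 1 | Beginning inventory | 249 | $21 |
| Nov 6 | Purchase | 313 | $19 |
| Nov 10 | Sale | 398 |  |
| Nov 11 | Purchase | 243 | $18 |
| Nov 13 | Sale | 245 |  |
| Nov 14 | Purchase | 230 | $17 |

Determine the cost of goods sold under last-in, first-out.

COGS = $12,148

Nov 10, 398 sold [LIFO — newest first]: 313 @ $19 + 85 @ $21 = $7,732
Nov 13, 245 sold [LIFO — newest first]: 243 @ $18 + 2 @ $21 = $4,416
Total COGS = $7,732 + $4,416 = $12,148
Ending inventory: 162 @ $21 + 230 @ $17 = $7,312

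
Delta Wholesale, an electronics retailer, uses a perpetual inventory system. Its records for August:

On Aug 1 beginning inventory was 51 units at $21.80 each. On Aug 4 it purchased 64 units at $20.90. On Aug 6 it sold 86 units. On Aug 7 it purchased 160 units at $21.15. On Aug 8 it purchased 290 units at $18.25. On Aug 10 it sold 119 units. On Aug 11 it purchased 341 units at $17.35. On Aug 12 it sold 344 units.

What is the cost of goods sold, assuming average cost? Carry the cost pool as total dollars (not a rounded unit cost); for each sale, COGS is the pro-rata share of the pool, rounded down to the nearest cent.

After Aug 1: 51 on hand, pool $1,111.80 (≈ $21.8000 each)
After Aug 4: 115 on hand, pool $2,449.40 (≈ $21.2991 each)
Aug 6, sell 86: 86/115 × $2,449.40 → $1,831.72
After Aug 7: 189 on hand, pool $4,001.68 (≈ $21.1729 each)
After Aug 8: 479 on hand, pool $9,294.18 (≈ $19.4033 each)
Aug 10, sell 119: 119/479 × $9,294.18 → $2,308.99
After Aug 11: 701 on hand, pool $12,901.54 (≈ $18.4045 each)
Aug 12, sell 344: 344/701 × $12,901.54 → $6,331.14
Total COGS = $1,831.72 + $2,308.99 + $6,331.14 = $10,471.85
Ending inventory (cost pool remaining) = $6,570.40

COGS = $10,471.85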